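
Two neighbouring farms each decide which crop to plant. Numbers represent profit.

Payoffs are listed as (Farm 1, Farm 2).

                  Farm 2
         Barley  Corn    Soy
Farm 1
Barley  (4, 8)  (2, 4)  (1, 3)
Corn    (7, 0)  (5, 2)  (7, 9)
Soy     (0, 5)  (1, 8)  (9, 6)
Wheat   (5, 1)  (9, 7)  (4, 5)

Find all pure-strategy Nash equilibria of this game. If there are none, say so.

(Wheat, Corn)

Mark each player's best response to every combination of opponents' strategies; a profile where every player is best-responding is a pure Nash equilibrium.
Farm 1 against Barley: payoffs 4, 7, 0, 5 → best response Corn.
Farm 1 against Corn: payoffs 2, 5, 1, 9 → best response Wheat.
Farm 1 against Soy: payoffs 1, 7, 9, 4 → best response Soy.
Farm 2 against Barley: payoffs 8, 4, 3 → best response Barley.
Farm 2 against Corn: payoffs 0, 2, 9 → best response Soy.
Farm 2 against Soy: payoffs 5, 8, 6 → best response Corn.
Farm 2 against Wheat: payoffs 1, 7, 5 → best response Corn.
Mutual best responses: (Wheat, Corn).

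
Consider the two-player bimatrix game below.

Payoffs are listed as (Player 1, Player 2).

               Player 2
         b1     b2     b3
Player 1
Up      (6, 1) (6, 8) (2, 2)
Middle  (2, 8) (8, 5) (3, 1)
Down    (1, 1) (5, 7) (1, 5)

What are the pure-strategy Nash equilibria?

Mark each player's best response to every combination of opponents' strategies; a profile where every player is best-responding is a pure Nash equilibrium.
Player 1 against b1: payoffs 6, 2, 1 → best response Up.
Player 1 against b2: payoffs 6, 8, 5 → best response Middle.
Player 1 against b3: payoffs 2, 3, 1 → best response Middle.
Player 2 against Up: payoffs 1, 8, 2 → best response b2.
Player 2 against Middle: payoffs 8, 5, 1 → best response b1.
Player 2 against Down: payoffs 1, 7, 5 → best response b2.
No profile is a mutual best response for all players.

There is no pure-strategy Nash equilibrium.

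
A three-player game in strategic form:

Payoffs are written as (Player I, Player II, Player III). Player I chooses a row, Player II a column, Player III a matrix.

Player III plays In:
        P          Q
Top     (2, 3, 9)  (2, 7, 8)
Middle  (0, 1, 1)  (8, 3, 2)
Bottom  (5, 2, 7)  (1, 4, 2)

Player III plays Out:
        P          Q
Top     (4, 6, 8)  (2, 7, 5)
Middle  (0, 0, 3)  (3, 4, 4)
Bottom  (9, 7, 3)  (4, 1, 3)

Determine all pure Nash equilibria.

No pure-strategy Nash equilibrium.

Mark each player's best response to every combination of opponents' strategies; a profile where every player is best-responding is a pure Nash equilibrium.
Player I against (P, In): payoffs 2, 0, 5 → best response Bottom.
Player I against (P, Out): payoffs 4, 0, 9 → best response Bottom.
Player I against (Q, In): payoffs 2, 8, 1 → best response Middle.
Player I against (Q, Out): payoffs 2, 3, 4 → best response Bottom.
Player II against (Top, In): payoffs 3, 7 → best response Q.
Player II against (Top, Out): payoffs 6, 7 → best response Q.
Player II against (Middle, In): payoffs 1, 3 → best response Q.
Player II against (Middle, Out): payoffs 0, 4 → best response Q.
Player II against (Bottom, In): payoffs 2, 4 → best response Q.
Player II against (Bottom, Out): payoffs 7, 1 → best response P.
Player III against (Top, P): payoffs 9, 8 → best response In.
Player III against (Top, Q): payoffs 8, 5 → best response In.
Player III against (Middle, P): payoffs 1, 3 → best response Out.
Player III against (Middle, Q): payoffs 2, 4 → best response Out.
Player III against (Bottom, P): payoffs 7, 3 → best response In.
Player III against (Bottom, Q): payoffs 2, 3 → best response Out.
No profile is a mutual best response for all players.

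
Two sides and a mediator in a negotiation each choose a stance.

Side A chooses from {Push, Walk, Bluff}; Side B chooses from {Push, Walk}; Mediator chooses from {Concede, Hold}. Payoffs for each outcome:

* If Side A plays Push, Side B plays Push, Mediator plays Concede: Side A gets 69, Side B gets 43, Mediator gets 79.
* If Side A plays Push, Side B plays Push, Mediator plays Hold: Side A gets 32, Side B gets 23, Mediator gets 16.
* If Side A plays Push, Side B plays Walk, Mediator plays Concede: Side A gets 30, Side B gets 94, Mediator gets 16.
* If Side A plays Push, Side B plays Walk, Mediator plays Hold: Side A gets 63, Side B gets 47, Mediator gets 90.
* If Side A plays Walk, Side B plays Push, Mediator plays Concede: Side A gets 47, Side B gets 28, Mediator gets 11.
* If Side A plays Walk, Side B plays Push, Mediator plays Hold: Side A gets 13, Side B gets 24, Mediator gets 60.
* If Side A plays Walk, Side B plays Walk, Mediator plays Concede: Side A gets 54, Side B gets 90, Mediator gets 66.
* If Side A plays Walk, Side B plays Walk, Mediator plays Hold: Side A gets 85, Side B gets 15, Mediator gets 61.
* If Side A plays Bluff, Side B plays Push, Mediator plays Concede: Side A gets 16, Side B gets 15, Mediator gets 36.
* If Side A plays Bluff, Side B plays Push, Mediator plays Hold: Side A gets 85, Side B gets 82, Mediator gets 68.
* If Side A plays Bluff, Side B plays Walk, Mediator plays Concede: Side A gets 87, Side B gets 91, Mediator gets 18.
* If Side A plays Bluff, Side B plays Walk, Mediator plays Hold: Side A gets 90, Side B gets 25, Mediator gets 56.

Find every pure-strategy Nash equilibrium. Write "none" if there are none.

(Push, Push, Concede): Side B can switch to Walk (43 → 94). Not NE.
(Push, Push, Hold): Side A can switch to Bluff (32 → 85). Not NE.
(Push, Walk, Concede): Side A can switch to Walk (30 → 54). Not NE.
(Push, Walk, Hold): Side A can switch to Walk (63 → 85). Not NE.
(Walk, Push, Concede): Side A can switch to Push (47 → 69). Not NE.
(Walk, Push, Hold): Side A can switch to Push (13 → 32). Not NE.
(Walk, Walk, Concede): Side A can switch to Bluff (54 → 87). Not NE.
(Walk, Walk, Hold): Side A can switch to Bluff (85 → 90). Not NE.
(Bluff, Push, Hold): Side A gets 85, best alternative 32; Side B gets 82, best alternative 25; Mediator gets 68, best alternative 36. No profitable deviation — NE.
(The remaining 3 profiles each have a profitable deviation by the same check.)

The unique pure-strategy Nash equilibrium is (Bluff, Push, Hold).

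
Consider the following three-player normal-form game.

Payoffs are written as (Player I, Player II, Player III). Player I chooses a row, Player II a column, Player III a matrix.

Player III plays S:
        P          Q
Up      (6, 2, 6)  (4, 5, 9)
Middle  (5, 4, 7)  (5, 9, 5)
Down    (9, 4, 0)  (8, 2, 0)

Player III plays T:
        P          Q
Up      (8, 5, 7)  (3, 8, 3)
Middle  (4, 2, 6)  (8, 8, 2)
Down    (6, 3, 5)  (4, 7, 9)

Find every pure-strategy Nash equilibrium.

Player I against (P, S): payoffs 6, 5, 9 → best response Down.
Player I against (P, T): payoffs 8, 4, 6 → best response Up.
Player I against (Q, S): payoffs 4, 5, 8 → best response Down.
Player I against (Q, T): payoffs 3, 8, 4 → best response Middle.
Player II against (Up, S): payoffs 2, 5 → best response Q.
Player II against (Up, T): payoffs 5, 8 → best response Q.
Player II against (Middle, S): payoffs 4, 9 → best response Q.
Player II against (Middle, T): payoffs 2, 8 → best response Q.
Player II against (Down, S): payoffs 4, 2 → best response P.
Player II against (Down, T): payoffs 3, 7 → best response Q.
Player III against (Up, P): payoffs 6, 7 → best response T.
Player III against (Up, Q): payoffs 9, 3 → best response S.
Player III against (Middle, P): payoffs 7, 6 → best response S.
Player III against (Middle, Q): payoffs 5, 2 → best response S.
Player III against (Down, P): payoffs 0, 5 → best response T.
Player III against (Down, Q): payoffs 0, 9 → best response T.
No profile is a mutual best response for all players.

This game has no pure Nash equilibrium.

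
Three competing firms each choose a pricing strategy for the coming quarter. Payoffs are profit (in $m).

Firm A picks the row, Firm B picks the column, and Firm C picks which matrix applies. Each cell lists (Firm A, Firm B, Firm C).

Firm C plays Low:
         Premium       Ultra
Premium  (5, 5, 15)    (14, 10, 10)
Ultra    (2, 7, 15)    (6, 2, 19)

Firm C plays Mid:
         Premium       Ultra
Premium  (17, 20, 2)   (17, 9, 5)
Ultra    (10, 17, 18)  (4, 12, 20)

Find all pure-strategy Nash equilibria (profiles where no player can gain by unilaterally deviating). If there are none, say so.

Pure NE: (Premium, Ultra, Low)

(Premium, Premium, Low): Firm B can switch to Ultra (5 → 10). Not NE.
(Premium, Premium, Mid): Firm C can switch to Low (2 → 15). Not NE.
(Premium, Ultra, Low): Firm A gets 14, best alternative 6; Firm B gets 10, best alternative 5; Firm C gets 10, best alternative 5. No profitable deviation — NE.
(Premium, Ultra, Mid): Firm B can switch to Premium (9 → 20). Not NE.
(Ultra, Premium, Low): Firm A can switch to Premium (2 → 5). Not NE.
(Ultra, Premium, Mid): Firm A can switch to Premium (10 → 17). Not NE.
(Ultra, Ultra, Low): Firm A can switch to Premium (6 → 14). Not NE.
(Ultra, Ultra, Mid): Firm A can switch to Premium (4 → 17). Not NE.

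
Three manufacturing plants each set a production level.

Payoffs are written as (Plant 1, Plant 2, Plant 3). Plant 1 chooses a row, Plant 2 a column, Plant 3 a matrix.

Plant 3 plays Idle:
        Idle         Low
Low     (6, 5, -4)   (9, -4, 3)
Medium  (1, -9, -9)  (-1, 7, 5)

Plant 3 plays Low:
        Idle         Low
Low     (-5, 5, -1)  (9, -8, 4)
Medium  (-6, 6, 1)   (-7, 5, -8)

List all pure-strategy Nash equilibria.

Plant 1 against (Idle, Idle): payoffs 6, 1 → best response Low.
Plant 1 against (Idle, Low): payoffs -5, -6 → best response Low.
Plant 1 against (Low, Idle): payoffs 9, -1 → best response Low.
Plant 1 against (Low, Low): payoffs 9, -7 → best response Low.
Plant 2 against (Low, Idle): payoffs 5, -4 → best response Idle.
Plant 2 against (Low, Low): payoffs 5, -8 → best response Idle.
Plant 2 against (Medium, Idle): payoffs -9, 7 → best response Low.
Plant 2 against (Medium, Low): payoffs 6, 5 → best response Idle.
Plant 3 against (Low, Idle): payoffs -4, -1 → best response Low.
Plant 3 against (Low, Low): payoffs 3, 4 → best response Low.
Plant 3 against (Medium, Idle): payoffs -9, 1 → best response Low.
Plant 3 against (Medium, Low): payoffs 5, -8 → best response Idle.
Mutual best responses: (Low, Idle, Low).

(Low, Idle, Low)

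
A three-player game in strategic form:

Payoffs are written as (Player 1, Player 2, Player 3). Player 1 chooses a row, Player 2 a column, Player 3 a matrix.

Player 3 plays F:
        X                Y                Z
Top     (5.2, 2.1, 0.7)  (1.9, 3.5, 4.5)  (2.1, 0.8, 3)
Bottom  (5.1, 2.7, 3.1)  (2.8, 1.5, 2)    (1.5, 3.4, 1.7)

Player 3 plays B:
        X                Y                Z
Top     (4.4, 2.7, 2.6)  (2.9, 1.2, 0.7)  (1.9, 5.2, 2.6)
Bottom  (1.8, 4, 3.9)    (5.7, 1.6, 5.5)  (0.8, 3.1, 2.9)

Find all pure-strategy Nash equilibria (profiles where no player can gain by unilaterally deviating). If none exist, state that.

For each player, find the best response to each opponent profile; mutual best responses are the pure NE.
Player 1 against (X, F): payoffs 5.2, 5.1 → best response Top.
Player 1 against (X, B): payoffs 4.4, 1.8 → best response Top.
Player 1 against (Y, F): payoffs 1.9, 2.8 → best response Bottom.
Player 1 against (Y, B): payoffs 2.9, 5.7 → best response Bottom.
Player 1 against (Z, F): payoffs 2.1, 1.5 → best response Top.
Player 1 against (Z, B): payoffs 1.9, 0.8 → best response Top.
Player 2 against (Top, F): payoffs 2.1, 3.5, 0.8 → best response Y.
Player 2 against (Top, B): payoffs 2.7, 1.2, 5.2 → best response Z.
Player 2 against (Bottom, F): payoffs 2.7, 1.5, 3.4 → best response Z.
Player 2 against (Bottom, B): payoffs 4, 1.6, 3.1 → best response X.
Player 3 against (Top, X): payoffs 0.7, 2.6 → best response B.
Player 3 against (Top, Y): payoffs 4.5, 0.7 → best response F.
Player 3 against (Top, Z): payoffs 3, 2.6 → best response F.
Player 3 against (Bottom, X): payoffs 3.1, 3.9 → best response B.
Player 3 against (Bottom, Y): payoffs 2, 5.5 → best response B.
Player 3 against (Bottom, Z): payoffs 1.7, 2.9 → best response B.
No profile is a mutual best response for all players.

There is no pure-strategy Nash equilibrium.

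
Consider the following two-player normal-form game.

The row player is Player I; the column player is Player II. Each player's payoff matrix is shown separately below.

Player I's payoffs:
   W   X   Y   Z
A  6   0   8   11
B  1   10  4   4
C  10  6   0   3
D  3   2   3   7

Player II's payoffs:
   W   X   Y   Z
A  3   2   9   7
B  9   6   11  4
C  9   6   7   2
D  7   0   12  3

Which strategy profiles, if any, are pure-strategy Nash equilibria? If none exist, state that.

(A, Y), (C, W)

Player I against W: payoffs 6, 1, 10, 3 → best response C.
Player I against X: payoffs 0, 10, 6, 2 → best response B.
Player I against Y: payoffs 8, 4, 0, 3 → best response A.
Player I against Z: payoffs 11, 4, 3, 7 → best response A.
Player II against A: payoffs 3, 2, 9, 7 → best response Y.
Player II against B: payoffs 9, 6, 11, 4 → best response Y.
Player II against C: payoffs 9, 6, 7, 2 → best response W.
Player II against D: payoffs 7, 0, 12, 3 → best response Y.
Mutual best responses: (A, Y); (C, W).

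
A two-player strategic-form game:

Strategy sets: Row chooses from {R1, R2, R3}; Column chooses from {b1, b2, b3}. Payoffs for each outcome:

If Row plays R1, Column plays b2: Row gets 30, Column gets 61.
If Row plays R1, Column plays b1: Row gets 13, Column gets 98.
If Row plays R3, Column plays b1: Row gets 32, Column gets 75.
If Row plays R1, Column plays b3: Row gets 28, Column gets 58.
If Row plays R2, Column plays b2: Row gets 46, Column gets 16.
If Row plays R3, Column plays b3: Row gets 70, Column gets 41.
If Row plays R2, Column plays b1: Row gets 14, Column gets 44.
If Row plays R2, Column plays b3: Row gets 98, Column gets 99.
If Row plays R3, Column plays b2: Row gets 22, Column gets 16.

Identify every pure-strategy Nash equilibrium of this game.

Pure-strategy Nash equilibria: (R2, b3), (R3, b1)

For each strategy profile, look for a profitable unilateral deviation.
(R1, b1): Row can switch to R2 (13 → 14). Not NE.
(R1, b2): Row can switch to R2 (30 → 46). Not NE.
(R1, b3): Row can switch to R2 (28 → 98). Not NE.
(R2, b1): Row can switch to R3 (14 → 32). Not NE.
(R2, b2): Column can switch to b1 (16 → 44). Not NE.
(R2, b3): Row gets 98, best alternative 70; Column gets 99, best alternative 44. No profitable deviation — NE.
(R3, b1): Row gets 32, best alternative 14; Column gets 75, best alternative 41. No profitable deviation — NE.
(R3, b2): Row can switch to R1 (22 → 30). Not NE.
(R3, b3): Row can switch to R2 (70 → 98). Not NE.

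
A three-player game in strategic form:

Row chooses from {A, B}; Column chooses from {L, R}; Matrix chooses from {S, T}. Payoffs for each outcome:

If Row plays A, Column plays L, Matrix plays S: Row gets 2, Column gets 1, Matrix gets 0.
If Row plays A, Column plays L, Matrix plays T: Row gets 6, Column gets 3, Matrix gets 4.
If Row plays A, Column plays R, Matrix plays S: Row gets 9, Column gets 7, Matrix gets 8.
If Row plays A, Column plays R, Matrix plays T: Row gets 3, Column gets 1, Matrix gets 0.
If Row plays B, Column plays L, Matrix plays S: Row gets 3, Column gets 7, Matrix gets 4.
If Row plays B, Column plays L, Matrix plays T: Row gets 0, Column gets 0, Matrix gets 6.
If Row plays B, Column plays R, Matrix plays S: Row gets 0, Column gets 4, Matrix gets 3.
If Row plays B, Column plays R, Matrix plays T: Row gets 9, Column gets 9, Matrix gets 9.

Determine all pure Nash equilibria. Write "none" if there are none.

Pure-strategy Nash equilibria: (A, L, T) and (A, R, S) and (B, R, T)

Row against (L, S): payoffs 2, 3 → best response B.
Row against (L, T): payoffs 6, 0 → best response A.
Row against (R, S): payoffs 9, 0 → best response A.
Row against (R, T): payoffs 3, 9 → best response B.
Column against (A, S): payoffs 1, 7 → best response R.
Column against (A, T): payoffs 3, 1 → best response L.
Column against (B, S): payoffs 7, 4 → best response L.
Column against (B, T): payoffs 0, 9 → best response R.
Matrix against (A, L): payoffs 0, 4 → best response T.
Matrix against (A, R): payoffs 8, 0 → best response S.
Matrix against (B, L): payoffs 4, 6 → best response T.
Matrix against (B, R): payoffs 3, 9 → best response T.
Mutual best responses: (A, L, T); (A, R, S); (B, R, T).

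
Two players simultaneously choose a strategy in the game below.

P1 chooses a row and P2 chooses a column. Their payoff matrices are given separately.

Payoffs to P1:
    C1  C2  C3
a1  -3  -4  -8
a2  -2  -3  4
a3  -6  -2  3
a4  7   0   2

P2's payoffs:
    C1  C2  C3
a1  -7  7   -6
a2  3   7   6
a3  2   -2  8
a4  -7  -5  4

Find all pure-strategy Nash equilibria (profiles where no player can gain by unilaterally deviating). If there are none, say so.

P1 against C1: payoffs -3, -2, -6, 7 → best response a4.
P1 against C2: payoffs -4, -3, -2, 0 → best response a4.
P1 against C3: payoffs -8, 4, 3, 2 → best response a2.
P2 against a1: payoffs -7, 7, -6 → best response C2.
P2 against a2: payoffs 3, 7, 6 → best response C2.
P2 against a3: payoffs 2, -2, 8 → best response C3.
P2 against a4: payoffs -7, -5, 4 → best response C3.
No profile is a mutual best response for all players.

none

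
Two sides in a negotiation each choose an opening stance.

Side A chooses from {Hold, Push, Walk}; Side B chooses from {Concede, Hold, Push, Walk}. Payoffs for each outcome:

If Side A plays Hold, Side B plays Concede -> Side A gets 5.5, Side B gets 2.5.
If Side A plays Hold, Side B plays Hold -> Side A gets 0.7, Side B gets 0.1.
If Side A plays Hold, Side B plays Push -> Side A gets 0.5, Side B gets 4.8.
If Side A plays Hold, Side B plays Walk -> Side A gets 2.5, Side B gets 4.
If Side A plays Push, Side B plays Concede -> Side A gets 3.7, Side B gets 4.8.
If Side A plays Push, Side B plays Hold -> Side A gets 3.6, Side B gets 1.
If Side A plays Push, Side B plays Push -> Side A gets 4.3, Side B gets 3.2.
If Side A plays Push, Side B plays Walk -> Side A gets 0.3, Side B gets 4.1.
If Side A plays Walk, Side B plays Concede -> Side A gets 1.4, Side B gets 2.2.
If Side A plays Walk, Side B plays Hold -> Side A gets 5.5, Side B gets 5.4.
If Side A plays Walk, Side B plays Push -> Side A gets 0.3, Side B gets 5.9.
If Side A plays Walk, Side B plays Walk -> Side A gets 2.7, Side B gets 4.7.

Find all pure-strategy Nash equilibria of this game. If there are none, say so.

none

(Hold, Concede): Side B can switch to Push (2.5 → 4.8). Not NE.
(Hold, Hold): Side A can switch to Push (0.7 → 3.6). Not NE.
(Hold, Push): Side A can switch to Push (0.5 → 4.3). Not NE.
(Hold, Walk): Side A can switch to Walk (2.5 → 2.7). Not NE.
(Push, Concede): Side A can switch to Hold (3.7 → 5.5). Not NE.
(Push, Hold): Side A can switch to Walk (3.6 → 5.5). Not NE.
(Push, Push): Side B can switch to Concede (3.2 → 4.8). Not NE.
(Push, Walk): Side A can switch to Hold (0.3 → 2.5). Not NE.
(The remaining 4 profiles each have a profitable deviation by the same check.)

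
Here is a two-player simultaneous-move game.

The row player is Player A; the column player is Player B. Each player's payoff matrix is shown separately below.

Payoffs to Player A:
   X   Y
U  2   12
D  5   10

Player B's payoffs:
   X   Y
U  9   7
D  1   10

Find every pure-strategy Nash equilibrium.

This game has no pure Nash equilibrium.

(U, X): Player A can switch to D (2 → 5). Not NE.
(U, Y): Player B can switch to X (7 → 9). Not NE.
(D, X): Player B can switch to Y (1 → 10). Not NE.
(D, Y): Player A can switch to U (10 → 12). Not NE.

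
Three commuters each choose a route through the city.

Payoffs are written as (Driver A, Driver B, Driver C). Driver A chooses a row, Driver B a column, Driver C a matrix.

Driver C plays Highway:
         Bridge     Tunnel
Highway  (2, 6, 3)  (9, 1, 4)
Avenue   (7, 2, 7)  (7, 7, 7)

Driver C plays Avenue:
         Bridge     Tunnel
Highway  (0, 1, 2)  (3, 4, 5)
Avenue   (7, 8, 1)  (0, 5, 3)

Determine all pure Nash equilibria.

Pure NE: (Highway, Tunnel, Avenue)

Check each profile: it is a Nash equilibrium iff no player can strictly gain by switching unilaterally.
(Highway, Bridge, Highway): Driver A can switch to Avenue (2 → 7). Not NE.
(Highway, Bridge, Avenue): Driver A can switch to Avenue (0 → 7). Not NE.
(Highway, Tunnel, Highway): Driver B can switch to Bridge (1 → 6). Not NE.
(Highway, Tunnel, Avenue): Driver A gets 3, best alternative 0; Driver B gets 4, best alternative 1; Driver C gets 5, best alternative 4. No profitable deviation — NE.
(Avenue, Bridge, Highway): Driver B can switch to Tunnel (2 → 7). Not NE.
(Avenue, Bridge, Avenue): Driver C can switch to Highway (1 → 7). Not NE.
(Avenue, Tunnel, Highway): Driver A can switch to Highway (7 → 9). Not NE.
(Avenue, Tunnel, Avenue): Driver A can switch to Highway (0 → 3). Not NE.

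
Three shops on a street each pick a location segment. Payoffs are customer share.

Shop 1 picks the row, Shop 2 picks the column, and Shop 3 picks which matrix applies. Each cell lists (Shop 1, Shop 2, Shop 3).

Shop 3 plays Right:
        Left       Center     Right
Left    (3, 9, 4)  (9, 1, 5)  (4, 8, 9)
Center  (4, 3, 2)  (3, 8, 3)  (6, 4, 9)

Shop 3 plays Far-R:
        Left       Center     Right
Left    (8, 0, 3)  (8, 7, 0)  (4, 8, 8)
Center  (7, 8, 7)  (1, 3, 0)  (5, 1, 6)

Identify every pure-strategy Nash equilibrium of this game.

(Left, Left, Right): Shop 1 can switch to Center (3 → 4). Not NE.
(Left, Left, Far-R): Shop 2 can switch to Center (0 → 7). Not NE.
(Left, Center, Right): Shop 2 can switch to Left (1 → 9). Not NE.
(Left, Center, Far-R): Shop 2 can switch to Right (7 → 8). Not NE.
(Left, Right, Right): Shop 1 can switch to Center (4 → 6). Not NE.
(Left, Right, Far-R): Shop 1 can switch to Center (4 → 5). Not NE.
(Center, Left, Right): Shop 2 can switch to Center (3 → 8). Not NE.
(Center, Left, Far-R): Shop 1 can switch to Left (7 → 8). Not NE.
(Center, Center, Right): Shop 1 can switch to Left (3 → 9). Not NE.
(Center, Center, Far-R): Shop 1 can switch to Left (1 → 8). Not NE.
(Center, Right, Right): Shop 2 can switch to Center (4 → 8). Not NE.
(Center, Right, Far-R): Shop 2 can switch to Left (1 → 8). Not NE.

No pure-strategy Nash equilibrium.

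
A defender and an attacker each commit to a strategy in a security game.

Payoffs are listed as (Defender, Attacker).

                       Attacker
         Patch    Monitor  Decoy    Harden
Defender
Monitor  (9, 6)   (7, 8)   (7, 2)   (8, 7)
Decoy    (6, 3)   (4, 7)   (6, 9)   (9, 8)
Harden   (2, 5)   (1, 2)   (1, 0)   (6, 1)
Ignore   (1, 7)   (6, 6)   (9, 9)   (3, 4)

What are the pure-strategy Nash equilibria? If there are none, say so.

Check each profile: it is a Nash equilibrium iff no player can strictly gain by switching unilaterally.
(Monitor, Patch): Attacker can switch to Monitor (6 → 8). Not NE.
(Monitor, Monitor): Defender gets 7, best alternative 6; Attacker gets 8, best alternative 7. No profitable deviation — NE.
(Monitor, Decoy): Defender can switch to Ignore (7 → 9). Not NE.
(Monitor, Harden): Defender can switch to Decoy (8 → 9). Not NE.
(Decoy, Patch): Defender can switch to Monitor (6 → 9). Not NE.
(Decoy, Monitor): Defender can switch to Monitor (4 → 7). Not NE.
(Decoy, Decoy): Defender can switch to Monitor (6 → 7). Not NE.
(Decoy, Harden): Attacker can switch to Decoy (8 → 9). Not NE.
(Harden, Patch): Defender can switch to Monitor (2 → 9). Not NE.
(Ignore, Decoy): Defender gets 9, best alternative 7; Attacker gets 9, best alternative 7. No profitable deviation — NE.
(The remaining 6 profiles each have a profitable deviation by the same check.)

(Monitor, Monitor), (Ignore, Decoy)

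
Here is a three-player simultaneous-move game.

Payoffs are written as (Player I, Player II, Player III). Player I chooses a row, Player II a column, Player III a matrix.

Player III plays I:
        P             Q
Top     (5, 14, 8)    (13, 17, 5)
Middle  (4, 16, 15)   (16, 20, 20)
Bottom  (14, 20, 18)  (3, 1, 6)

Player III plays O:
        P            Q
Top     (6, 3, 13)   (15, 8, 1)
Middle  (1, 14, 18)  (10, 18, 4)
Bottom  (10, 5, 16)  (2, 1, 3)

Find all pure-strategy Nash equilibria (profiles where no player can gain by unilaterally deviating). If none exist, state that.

Pure-strategy Nash equilibria: (Middle, Q, I) and (Bottom, P, I)

For each strategy profile, look for a profitable unilateral deviation.
(Top, P, I): Player I can switch to Bottom (5 → 14). Not NE.
(Top, P, O): Player I can switch to Bottom (6 → 10). Not NE.
(Top, Q, I): Player I can switch to Middle (13 → 16). Not NE.
(Top, Q, O): Player III can switch to I (1 → 5). Not NE.
(Middle, P, I): Player I can switch to Top (4 → 5). Not NE.
(Middle, P, O): Player I can switch to Top (1 → 6). Not NE.
(Middle, Q, I): Player I gets 16, best alternative 13; Player II gets 20, best alternative 16; Player III gets 20, best alternative 4. No profitable deviation — NE.
(Middle, Q, O): Player I can switch to Top (10 → 15). Not NE.
(Bottom, P, I): Player I gets 14, best alternative 5; Player II gets 20, best alternative 1; Player III gets 18, best alternative 16. No profitable deviation — NE.
(Bottom, P, O): Player III can switch to I (16 → 18). Not NE.
(Bottom, Q, I): Player I can switch to Top (3 → 13). Not NE.
(Bottom, Q, O): Player I can switch to Top (2 → 15). Not NE.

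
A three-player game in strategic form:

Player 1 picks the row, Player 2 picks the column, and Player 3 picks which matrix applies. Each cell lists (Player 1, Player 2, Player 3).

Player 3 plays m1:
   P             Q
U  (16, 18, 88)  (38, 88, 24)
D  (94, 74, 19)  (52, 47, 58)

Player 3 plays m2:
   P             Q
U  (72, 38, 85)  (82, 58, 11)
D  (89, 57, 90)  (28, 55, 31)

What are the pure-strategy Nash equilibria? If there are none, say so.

The unique pure-strategy Nash equilibrium is (D, P, m2).

(U, P, m1): Player 1 can switch to D (16 → 94). Not NE.
(U, P, m2): Player 1 can switch to D (72 → 89). Not NE.
(U, Q, m1): Player 1 can switch to D (38 → 52). Not NE.
(U, Q, m2): Player 3 can switch to m1 (11 → 24). Not NE.
(D, P, m1): Player 3 can switch to m2 (19 → 90). Not NE.
(D, P, m2): Player 1 gets 89, best alternative 72; Player 2 gets 57, best alternative 55; Player 3 gets 90, best alternative 19. No profitable deviation — NE.
(D, Q, m1): Player 2 can switch to P (47 → 74). Not NE.
(D, Q, m2): Player 1 can switch to U (28 → 82). Not NE.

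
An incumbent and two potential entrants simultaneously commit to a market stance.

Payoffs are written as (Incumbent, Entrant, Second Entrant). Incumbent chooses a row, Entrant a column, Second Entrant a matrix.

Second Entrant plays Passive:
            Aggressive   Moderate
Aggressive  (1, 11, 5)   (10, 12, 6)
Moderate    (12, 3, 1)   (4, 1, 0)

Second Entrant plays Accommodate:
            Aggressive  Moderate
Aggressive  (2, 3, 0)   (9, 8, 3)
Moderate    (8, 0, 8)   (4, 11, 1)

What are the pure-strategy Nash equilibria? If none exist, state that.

Pure NE: (Aggressive, Moderate, Passive)

Mark each player's best response to every combination of opponents' strategies; a profile where every player is best-responding is a pure Nash equilibrium.
Incumbent against (Aggressive, Passive): payoffs 1, 12 → best response Moderate.
Incumbent against (Aggressive, Accommodate): payoffs 2, 8 → best response Moderate.
Incumbent against (Moderate, Passive): payoffs 10, 4 → best response Aggressive.
Incumbent against (Moderate, Accommodate): payoffs 9, 4 → best response Aggressive.
Entrant against (Aggressive, Passive): payoffs 11, 12 → best response Moderate.
Entrant against (Aggressive, Accommodate): payoffs 3, 8 → best response Moderate.
Entrant against (Moderate, Passive): payoffs 3, 1 → best response Aggressive.
Entrant against (Moderate, Accommodate): payoffs 0, 11 → best response Moderate.
Second Entrant against (Aggressive, Aggressive): payoffs 5, 0 → best response Passive.
Second Entrant against (Aggressive, Moderate): payoffs 6, 3 → best response Passive.
Second Entrant against (Moderate, Aggressive): payoffs 1, 8 → best response Accommodate.
Second Entrant against (Moderate, Moderate): payoffs 0, 1 → best response Accommodate.
Mutual best responses: (Aggressive, Moderate, Passive).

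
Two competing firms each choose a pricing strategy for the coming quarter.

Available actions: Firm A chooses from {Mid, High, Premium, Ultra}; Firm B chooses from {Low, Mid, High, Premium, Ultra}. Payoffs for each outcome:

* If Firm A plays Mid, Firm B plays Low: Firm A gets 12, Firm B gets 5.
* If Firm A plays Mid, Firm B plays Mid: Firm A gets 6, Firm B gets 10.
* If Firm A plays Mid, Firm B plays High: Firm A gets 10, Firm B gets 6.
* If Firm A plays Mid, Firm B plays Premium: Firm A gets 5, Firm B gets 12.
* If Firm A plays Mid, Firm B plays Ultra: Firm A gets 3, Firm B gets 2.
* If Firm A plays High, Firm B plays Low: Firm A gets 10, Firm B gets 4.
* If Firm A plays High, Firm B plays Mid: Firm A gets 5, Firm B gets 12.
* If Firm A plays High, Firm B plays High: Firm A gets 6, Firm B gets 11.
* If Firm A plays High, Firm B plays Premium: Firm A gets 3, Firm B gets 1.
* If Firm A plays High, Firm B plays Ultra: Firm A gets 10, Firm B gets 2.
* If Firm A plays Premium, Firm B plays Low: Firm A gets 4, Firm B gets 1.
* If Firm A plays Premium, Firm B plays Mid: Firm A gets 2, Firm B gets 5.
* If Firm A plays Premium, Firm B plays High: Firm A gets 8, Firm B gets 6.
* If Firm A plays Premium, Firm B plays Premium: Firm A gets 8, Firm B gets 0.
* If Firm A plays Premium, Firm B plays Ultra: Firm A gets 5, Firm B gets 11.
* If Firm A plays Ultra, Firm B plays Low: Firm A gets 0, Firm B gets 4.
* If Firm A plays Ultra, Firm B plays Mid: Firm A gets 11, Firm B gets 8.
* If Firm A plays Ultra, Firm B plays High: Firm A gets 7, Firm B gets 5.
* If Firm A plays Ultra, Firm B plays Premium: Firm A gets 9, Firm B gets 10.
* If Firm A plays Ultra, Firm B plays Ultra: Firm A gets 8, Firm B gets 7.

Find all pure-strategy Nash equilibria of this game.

Firm A against Low: payoffs 12, 10, 4, 0 → best response Mid.
Firm A against Mid: payoffs 6, 5, 2, 11 → best response Ultra.
Firm A against High: payoffs 10, 6, 8, 7 → best response Mid.
Firm A against Premium: payoffs 5, 3, 8, 9 → best response Ultra.
Firm A against Ultra: payoffs 3, 10, 5, 8 → best response High.
Firm B against Mid: payoffs 5, 10, 6, 12, 2 → best response Premium.
Firm B against High: payoffs 4, 12, 11, 1, 2 → best response Mid.
Firm B against Premium: payoffs 1, 5, 6, 0, 11 → best response Ultra.
Firm B against Ultra: payoffs 4, 8, 5, 10, 7 → best response Premium.
Mutual best responses: (Ultra, Premium).

(Ultra, Premium)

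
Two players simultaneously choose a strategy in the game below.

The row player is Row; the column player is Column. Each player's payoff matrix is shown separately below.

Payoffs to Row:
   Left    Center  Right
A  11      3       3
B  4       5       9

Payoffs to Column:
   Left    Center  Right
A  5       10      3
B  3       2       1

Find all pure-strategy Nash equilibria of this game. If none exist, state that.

No pure-strategy Nash equilibrium.

(A, Left): Column can switch to Center (5 → 10). Not NE.
(A, Center): Row can switch to B (3 → 5). Not NE.
(A, Right): Row can switch to B (3 → 9). Not NE.
(B, Left): Row can switch to A (4 → 11). Not NE.
(B, Center): Column can switch to Left (2 → 3). Not NE.
(B, Right): Column can switch to Left (1 → 3). Not NE.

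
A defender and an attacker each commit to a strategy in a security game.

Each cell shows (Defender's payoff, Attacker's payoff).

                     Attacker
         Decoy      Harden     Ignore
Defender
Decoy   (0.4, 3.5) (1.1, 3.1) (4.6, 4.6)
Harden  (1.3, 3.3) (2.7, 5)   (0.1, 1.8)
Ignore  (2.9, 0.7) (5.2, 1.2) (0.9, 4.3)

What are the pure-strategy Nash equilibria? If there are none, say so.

(Decoy, Decoy): Defender can switch to Harden (0.4 → 1.3). Not NE.
(Decoy, Harden): Defender can switch to Harden (1.1 → 2.7). Not NE.
(Decoy, Ignore): Defender gets 4.6, best alternative 0.9; Attacker gets 4.6, best alternative 3.5. No profitable deviation — NE.
(Harden, Decoy): Defender can switch to Ignore (1.3 → 2.9). Not NE.
(Harden, Harden): Defender can switch to Ignore (2.7 → 5.2). Not NE.
(Harden, Ignore): Defender can switch to Decoy (0.1 → 4.6). Not NE.
(Ignore, Decoy): Attacker can switch to Harden (0.7 → 1.2). Not NE.
(Ignore, Harden): Attacker can switch to Ignore (1.2 → 4.3). Not NE.
(Ignore, Ignore): Defender can switch to Decoy (0.9 → 4.6). Not NE.

(Decoy, Ignore)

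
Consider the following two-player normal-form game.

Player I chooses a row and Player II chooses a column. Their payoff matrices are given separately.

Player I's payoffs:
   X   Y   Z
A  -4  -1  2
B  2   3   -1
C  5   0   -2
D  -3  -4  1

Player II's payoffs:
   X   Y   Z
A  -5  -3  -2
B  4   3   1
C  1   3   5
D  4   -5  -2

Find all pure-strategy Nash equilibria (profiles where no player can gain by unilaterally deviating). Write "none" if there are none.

Mark each player's best response to every combination of opponents' strategies; a profile where every player is best-responding is a pure Nash equilibrium.
Player I against X: payoffs -4, 2, 5, -3 → best response C.
Player I against Y: payoffs -1, 3, 0, -4 → best response B.
Player I against Z: payoffs 2, -1, -2, 1 → best response A.
Player II against A: payoffs -5, -3, -2 → best response Z.
Player II against B: payoffs 4, 3, 1 → best response X.
Player II against C: payoffs 1, 3, 5 → best response Z.
Player II against D: payoffs 4, -5, -2 → best response X.
Mutual best responses: (A, Z).

(A, Z)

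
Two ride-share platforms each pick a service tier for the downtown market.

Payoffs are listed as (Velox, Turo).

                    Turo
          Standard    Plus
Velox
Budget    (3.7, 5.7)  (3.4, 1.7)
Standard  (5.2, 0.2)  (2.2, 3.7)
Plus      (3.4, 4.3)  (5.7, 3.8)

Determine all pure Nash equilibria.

Velox against Standard: payoffs 3.7, 5.2, 3.4 → best response Standard.
Velox against Plus: payoffs 3.4, 2.2, 5.7 → best response Plus.
Turo against Budget: payoffs 5.7, 1.7 → best response Standard.
Turo against Standard: payoffs 0.2, 3.7 → best response Plus.
Turo against Plus: payoffs 4.3, 3.8 → best response Standard.
No profile is a mutual best response for all players.

No pure-strategy Nash equilibrium.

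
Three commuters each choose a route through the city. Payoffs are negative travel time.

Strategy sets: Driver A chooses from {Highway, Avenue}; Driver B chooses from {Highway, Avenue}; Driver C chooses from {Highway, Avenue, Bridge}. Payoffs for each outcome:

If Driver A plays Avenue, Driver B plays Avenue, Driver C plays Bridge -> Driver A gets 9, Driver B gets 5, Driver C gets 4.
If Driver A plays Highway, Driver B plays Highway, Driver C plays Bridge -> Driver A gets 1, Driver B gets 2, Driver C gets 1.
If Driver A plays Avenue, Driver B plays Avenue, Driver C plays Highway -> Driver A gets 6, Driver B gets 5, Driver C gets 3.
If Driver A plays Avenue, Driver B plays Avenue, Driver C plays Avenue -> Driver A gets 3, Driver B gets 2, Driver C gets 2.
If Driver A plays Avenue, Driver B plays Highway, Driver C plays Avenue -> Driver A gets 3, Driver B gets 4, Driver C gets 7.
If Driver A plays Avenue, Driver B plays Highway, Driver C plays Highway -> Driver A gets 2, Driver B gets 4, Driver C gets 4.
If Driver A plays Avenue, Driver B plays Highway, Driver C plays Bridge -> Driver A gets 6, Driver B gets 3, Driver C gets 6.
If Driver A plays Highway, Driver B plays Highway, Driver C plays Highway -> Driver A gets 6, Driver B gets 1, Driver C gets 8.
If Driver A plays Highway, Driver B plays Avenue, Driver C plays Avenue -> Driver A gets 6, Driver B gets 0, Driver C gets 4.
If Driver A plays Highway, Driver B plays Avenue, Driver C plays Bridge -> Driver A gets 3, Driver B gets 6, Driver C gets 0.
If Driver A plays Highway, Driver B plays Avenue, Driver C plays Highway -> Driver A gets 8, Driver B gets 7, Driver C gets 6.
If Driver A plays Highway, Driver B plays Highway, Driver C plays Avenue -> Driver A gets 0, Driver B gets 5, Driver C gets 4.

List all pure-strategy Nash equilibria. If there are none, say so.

The pure Nash equilibria are (Highway, Avenue, Highway), (Avenue, Highway, Avenue), (Avenue, Avenue, Bridge).

(Highway, Highway, Highway): Driver B can switch to Avenue (1 → 7). Not NE.
(Highway, Highway, Avenue): Driver A can switch to Avenue (0 → 3). Not NE.
(Highway, Highway, Bridge): Driver A can switch to Avenue (1 → 6). Not NE.
(Highway, Avenue, Highway): Driver A gets 8, best alternative 6; Driver B gets 7, best alternative 1; Driver C gets 6, best alternative 4. No profitable deviation — NE.
(Highway, Avenue, Avenue): Driver B can switch to Highway (0 → 5). Not NE.
(Highway, Avenue, Bridge): Driver A can switch to Avenue (3 → 9). Not NE.
(Avenue, Highway, Highway): Driver A can switch to Highway (2 → 6). Not NE.
(Avenue, Highway, Avenue): Driver A gets 3, best alternative 0; Driver B gets 4, best alternative 2; Driver C gets 7, best alternative 6. No profitable deviation — NE.
(Avenue, Avenue, Bridge): Driver A gets 9, best alternative 3; Driver B gets 5, best alternative 3; Driver C gets 4, best alternative 3. No profitable deviation — NE.
(The remaining 3 profiles each have a profitable deviation by the same check.)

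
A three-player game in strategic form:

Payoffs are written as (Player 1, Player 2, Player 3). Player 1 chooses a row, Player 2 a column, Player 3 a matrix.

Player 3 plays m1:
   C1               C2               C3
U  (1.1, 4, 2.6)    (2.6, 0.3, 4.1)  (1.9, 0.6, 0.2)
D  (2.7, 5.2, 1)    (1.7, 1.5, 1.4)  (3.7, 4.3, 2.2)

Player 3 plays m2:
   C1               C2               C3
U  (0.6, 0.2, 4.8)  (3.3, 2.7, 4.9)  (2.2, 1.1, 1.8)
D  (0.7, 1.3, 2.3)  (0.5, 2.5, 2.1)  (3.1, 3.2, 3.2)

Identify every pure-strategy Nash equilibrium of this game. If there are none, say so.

The pure Nash equilibria are (U, C2, m2) and (D, C3, m2).

(U, C1, m1): Player 1 can switch to D (1.1 → 2.7). Not NE.
(U, C1, m2): Player 1 can switch to D (0.6 → 0.7). Not NE.
(U, C2, m1): Player 2 can switch to C1 (0.3 → 4). Not NE.
(U, C2, m2): Player 1 gets 3.3, best alternative 0.5; Player 2 gets 2.7, best alternative 1.1; Player 3 gets 4.9, best alternative 4.1. No profitable deviation — NE.
(U, C3, m1): Player 1 can switch to D (1.9 → 3.7). Not NE.
(U, C3, m2): Player 1 can switch to D (2.2 → 3.1). Not NE.
(D, C1, m1): Player 3 can switch to m2 (1 → 2.3). Not NE.
(D, C1, m2): Player 2 can switch to C2 (1.3 → 2.5). Not NE.
(D, C2, m1): Player 1 can switch to U (1.7 → 2.6). Not NE.
(D, C2, m2): Player 1 can switch to U (0.5 → 3.3). Not NE.
(D, C3, m1): Player 2 can switch to C1 (4.3 → 5.2). Not NE.
(D, C3, m2): Player 1 gets 3.1, best alternative 2.2; Player 2 gets 3.2, best alternative 2.5; Player 3 gets 3.2, best alternative 2.2. No profitable deviation — NE.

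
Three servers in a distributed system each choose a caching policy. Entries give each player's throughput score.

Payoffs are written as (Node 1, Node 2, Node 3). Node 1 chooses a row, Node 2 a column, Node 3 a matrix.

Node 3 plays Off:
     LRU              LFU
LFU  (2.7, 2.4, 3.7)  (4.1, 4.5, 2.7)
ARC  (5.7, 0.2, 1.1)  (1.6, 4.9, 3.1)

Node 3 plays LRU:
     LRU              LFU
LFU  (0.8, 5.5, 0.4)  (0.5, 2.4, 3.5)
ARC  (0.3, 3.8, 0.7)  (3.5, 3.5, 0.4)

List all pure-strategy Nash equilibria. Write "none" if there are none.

There is no pure-strategy Nash equilibrium.

Check each profile: it is a Nash equilibrium iff no player can strictly gain by switching unilaterally.
(LFU, LRU, Off): Node 1 can switch to ARC (2.7 → 5.7). Not NE.
(LFU, LRU, LRU): Node 3 can switch to Off (0.4 → 3.7). Not NE.
(LFU, LFU, Off): Node 3 can switch to LRU (2.7 → 3.5). Not NE.
(LFU, LFU, LRU): Node 1 can switch to ARC (0.5 → 3.5). Not NE.
(ARC, LRU, Off): Node 2 can switch to LFU (0.2 → 4.9). Not NE.
(ARC, LRU, LRU): Node 1 can switch to LFU (0.3 → 0.8). Not NE.
(ARC, LFU, Off): Node 1 can switch to LFU (1.6 → 4.1). Not NE.
(ARC, LFU, LRU): Node 2 can switch to LRU (3.5 → 3.8). Not NE.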